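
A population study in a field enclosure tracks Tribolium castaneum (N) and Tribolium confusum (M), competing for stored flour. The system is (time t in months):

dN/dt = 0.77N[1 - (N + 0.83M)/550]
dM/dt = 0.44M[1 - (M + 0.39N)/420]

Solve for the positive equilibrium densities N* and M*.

Setting both brackets to zero gives the nullclines N + 0.83M = 550 and 0.39N + M = 420.
Substituting M = 420 - 0.39N into the first: N(1 - 0.83·0.39) = 550 - 0.83·420.
So N* = 201/0.676 = 298, and then M* = 420 - 0.39·298 = 304.

N* ≈ 298, M* ≈ 304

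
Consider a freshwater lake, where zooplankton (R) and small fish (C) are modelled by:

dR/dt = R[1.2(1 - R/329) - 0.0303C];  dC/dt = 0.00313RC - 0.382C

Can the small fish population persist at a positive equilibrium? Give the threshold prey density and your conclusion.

The predator equation gives dC/dt > 0 only when R > 0.382/0.00313 = 122.
Without the predator, R → K = 329. Since 329 > 122, the predator can invade and persist.

Threshold R = 122; K > 122, so yes, the predator persists.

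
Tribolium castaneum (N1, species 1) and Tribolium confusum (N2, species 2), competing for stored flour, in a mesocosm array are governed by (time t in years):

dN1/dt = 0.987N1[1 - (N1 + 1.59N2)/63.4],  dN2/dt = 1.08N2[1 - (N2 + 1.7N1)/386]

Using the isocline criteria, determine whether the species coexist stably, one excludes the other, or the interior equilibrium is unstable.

species 2 excludes species 1

Compare the nullcline intercepts: K1/α12 = 63.4/1.59 = 39.9 < K2 = 386; K2/α21 = 386/1.7 = 227 > K1 = 63.4.
Since the inequalities point opposite ways, species 2 can invade but species 1 cannot.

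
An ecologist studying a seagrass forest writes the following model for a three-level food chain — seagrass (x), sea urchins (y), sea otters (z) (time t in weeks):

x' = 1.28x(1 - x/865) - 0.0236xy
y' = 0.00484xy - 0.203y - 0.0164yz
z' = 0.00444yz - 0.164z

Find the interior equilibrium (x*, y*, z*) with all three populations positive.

From dz/dt = 0: 0.00444y* = 0.164, so y* = 36.9.
From dx/dt = 0: 1.28(1 - x*/865) = 0.0236·36.9, giving x* = 865·(1 - 0.681) = 276.
From dy/dt = 0: 0.00484·276 - 0.203 = 0.0164z*, so z* = 1.13/0.0164 = 69.1.

x* ≈ 276, y* ≈ 36.9, z* ≈ 69.1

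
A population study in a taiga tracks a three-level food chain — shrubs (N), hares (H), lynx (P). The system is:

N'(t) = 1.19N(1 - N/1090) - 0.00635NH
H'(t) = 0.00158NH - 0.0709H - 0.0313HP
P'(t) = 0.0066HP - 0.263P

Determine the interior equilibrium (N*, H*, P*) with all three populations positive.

N* ≈ 858, H* ≈ 39.8, P* ≈ 41.1

From dP/dt = 0: 0.0066H* = 0.263, so H* = 39.8.
From dN/dt = 0: 1.19(1 - N*/1090) = 0.00635·39.8, giving N* = 1090·(1 - 0.213) = 858.
From dH/dt = 0: 0.00158·858 - 0.0709 = 0.0313P*, so P* = 1.29/0.0313 = 41.1.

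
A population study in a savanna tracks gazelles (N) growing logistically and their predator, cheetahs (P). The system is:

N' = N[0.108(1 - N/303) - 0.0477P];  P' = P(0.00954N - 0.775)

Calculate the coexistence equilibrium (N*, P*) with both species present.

N* ≈ 81.2, P* ≈ 1.66

From dP/dt = 0 with P > 0: 0.00954N* = 0.775, so N* = 81.2.
Substitute into dN/dt = 0: 0.108(1 - 81.2/303) = 0.0477P*.
The bracket is 0.732, giving P* = 0.079/0.0477 = 1.66.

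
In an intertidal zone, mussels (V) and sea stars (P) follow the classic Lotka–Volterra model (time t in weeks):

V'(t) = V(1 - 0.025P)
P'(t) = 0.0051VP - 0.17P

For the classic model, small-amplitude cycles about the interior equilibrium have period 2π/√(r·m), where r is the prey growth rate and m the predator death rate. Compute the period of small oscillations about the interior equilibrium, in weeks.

T ≈ 15.2 weeks

Here r = 1 and m = 0.17, so r·m = 0.17.
ω = √0.17 = 0.412 per week, hence T = 2π/ω ≈ 15.2 weeks.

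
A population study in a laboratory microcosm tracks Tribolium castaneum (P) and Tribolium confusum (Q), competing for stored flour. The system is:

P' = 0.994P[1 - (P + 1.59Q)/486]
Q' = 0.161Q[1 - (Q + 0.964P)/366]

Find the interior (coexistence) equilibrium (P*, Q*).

P* ≈ 180, Q* ≈ 192

Setting both brackets to zero gives the nullclines P + 1.59Q = 486 and 0.964P + Q = 366.
Substituting Q = 366 - 0.964P into the first: P(1 - 1.59·0.964) = 486 - 1.59·366.
So P* = -95.9/-0.533 = 180, and then Q* = 366 - 0.964·180 = 192.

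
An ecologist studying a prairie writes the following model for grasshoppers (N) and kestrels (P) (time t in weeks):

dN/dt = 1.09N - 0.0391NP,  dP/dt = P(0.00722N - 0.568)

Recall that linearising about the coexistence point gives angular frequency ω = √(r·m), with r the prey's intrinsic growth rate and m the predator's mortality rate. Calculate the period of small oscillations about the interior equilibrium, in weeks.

T ≈ 7.99 weeks

Here r = 1.09 and m = 0.568, so r·m = 0.619.
ω = √0.619 = 0.787 per week, hence T = 2π/ω ≈ 7.99 weeks.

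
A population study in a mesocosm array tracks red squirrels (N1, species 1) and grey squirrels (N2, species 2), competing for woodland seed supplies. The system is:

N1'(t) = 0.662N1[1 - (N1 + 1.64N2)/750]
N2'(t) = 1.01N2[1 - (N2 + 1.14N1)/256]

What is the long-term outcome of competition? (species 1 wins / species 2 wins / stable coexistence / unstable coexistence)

species 1 excludes species 2

Compare the nullcline intercepts: K1/α12 = 750/1.64 = 457 > K2 = 256; K2/α21 = 256/1.14 = 225 < K1 = 750.
Since the inequalities point opposite ways, species 1 can invade but species 2 cannot.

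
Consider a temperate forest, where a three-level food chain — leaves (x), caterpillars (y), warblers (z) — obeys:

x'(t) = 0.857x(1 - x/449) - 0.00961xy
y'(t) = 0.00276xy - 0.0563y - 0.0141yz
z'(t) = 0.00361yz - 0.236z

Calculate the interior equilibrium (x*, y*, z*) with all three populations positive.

From dz/dt = 0: 0.00361y* = 0.236, so y* = 65.4.
From dx/dt = 0: 0.857(1 - x*/449) = 0.00961·65.4, giving x* = 449·(1 - 0.733) = 120.
From dy/dt = 0: 0.00276·120 - 0.0563 = 0.0141z*, so z* = 0.274/0.0141 = 19.5.

x* ≈ 120, y* ≈ 65.4, z* ≈ 19.5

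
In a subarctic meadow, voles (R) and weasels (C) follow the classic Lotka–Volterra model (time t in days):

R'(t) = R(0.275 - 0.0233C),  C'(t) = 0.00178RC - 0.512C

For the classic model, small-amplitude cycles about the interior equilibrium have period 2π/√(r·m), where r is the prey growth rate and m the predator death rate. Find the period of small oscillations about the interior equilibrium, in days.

Here r = 0.275 and m = 0.512, so r·m = 0.141.
ω = √0.141 = 0.375 per day, hence T = 2π/ω ≈ 16.7 days.

T ≈ 16.7 days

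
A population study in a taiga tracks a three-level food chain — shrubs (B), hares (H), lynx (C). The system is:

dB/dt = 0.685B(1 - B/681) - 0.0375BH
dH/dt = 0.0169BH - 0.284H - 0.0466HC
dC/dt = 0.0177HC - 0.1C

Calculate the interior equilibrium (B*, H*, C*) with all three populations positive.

From dC/dt = 0: 0.0177H* = 0.1, so H* = 5.65.
From dB/dt = 0: 0.685(1 - B*/681) = 0.0375·5.65, giving B* = 681·(1 - 0.309) = 470.
From dH/dt = 0: 0.0169·470 - 0.284 = 0.0466C*, so C* = 7.67/0.0466 = 164.

B* ≈ 470, H* ≈ 5.65, C* ≈ 164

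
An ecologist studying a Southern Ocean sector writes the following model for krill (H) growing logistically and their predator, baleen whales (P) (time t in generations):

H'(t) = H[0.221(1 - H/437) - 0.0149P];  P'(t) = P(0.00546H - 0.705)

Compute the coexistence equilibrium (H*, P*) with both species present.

From dP/dt = 0 with P > 0: 0.00546H* = 0.705, so H* = 129.
Substitute into dH/dt = 0: 0.221(1 - 129/437) = 0.0149P*.
The bracket is 0.705, giving P* = 0.156/0.0149 = 10.4.

H* ≈ 129, P* ≈ 10.4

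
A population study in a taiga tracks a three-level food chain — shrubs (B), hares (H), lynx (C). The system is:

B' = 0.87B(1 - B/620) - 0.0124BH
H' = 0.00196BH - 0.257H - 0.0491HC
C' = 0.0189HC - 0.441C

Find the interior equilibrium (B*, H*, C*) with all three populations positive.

From dC/dt = 0: 0.0189H* = 0.441, so H* = 23.3.
From dB/dt = 0: 0.87(1 - B*/620) = 0.0124·23.3, giving B* = 620·(1 - 0.333) = 414.
From dH/dt = 0: 0.00196·414 - 0.257 = 0.0491C*, so C* = 0.554/0.0491 = 11.3.

B* ≈ 414, H* ≈ 23.3, C* ≈ 11.3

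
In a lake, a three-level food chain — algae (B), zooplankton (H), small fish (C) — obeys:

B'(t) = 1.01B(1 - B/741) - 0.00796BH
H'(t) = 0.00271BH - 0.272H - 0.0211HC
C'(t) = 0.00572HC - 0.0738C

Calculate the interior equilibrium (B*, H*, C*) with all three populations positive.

B* ≈ 666, H* ≈ 12.9, C* ≈ 72.6

From dC/dt = 0: 0.00572H* = 0.0738, so H* = 12.9.
From dB/dt = 0: 1.01(1 - B*/741) = 0.00796·12.9, giving B* = 741·(1 - 0.102) = 666.
From dH/dt = 0: 0.00271·666 - 0.272 = 0.0211C*, so C* = 1.53/0.0211 = 72.6.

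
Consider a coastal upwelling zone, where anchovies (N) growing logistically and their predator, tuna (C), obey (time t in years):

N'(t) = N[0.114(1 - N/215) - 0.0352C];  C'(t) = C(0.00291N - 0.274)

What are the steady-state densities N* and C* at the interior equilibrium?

N* ≈ 94.2, C* ≈ 1.82

From dC/dt = 0 with C > 0: 0.00291N* = 0.274, so N* = 94.2.
Substitute into dN/dt = 0: 0.114(1 - 94.2/215) = 0.0352C*.
The bracket is 0.562, giving C* = 0.0641/0.0352 = 1.82.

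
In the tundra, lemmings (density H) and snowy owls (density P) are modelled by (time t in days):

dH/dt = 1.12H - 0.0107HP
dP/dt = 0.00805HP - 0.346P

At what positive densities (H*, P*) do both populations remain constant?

Set dP/dt = 0 with P > 0: 0.00805H - 0.346 = 0, so H* = 0.346/0.00805 = 43.
Set dH/dt = 0 with H > 0: 1.12 - 0.0107P = 0, so P* = 1.12/0.0107 = 105.

H* ≈ 43, P* ≈ 105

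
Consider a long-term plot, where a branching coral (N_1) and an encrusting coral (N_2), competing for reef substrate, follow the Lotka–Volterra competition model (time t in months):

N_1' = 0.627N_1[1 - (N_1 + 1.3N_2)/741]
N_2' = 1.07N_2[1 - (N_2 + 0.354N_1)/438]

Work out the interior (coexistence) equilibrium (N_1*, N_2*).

N_1* ≈ 318, N_2* ≈ 325

Setting both brackets to zero gives the nullclines N_1 + 1.3N_2 = 741 and 0.354N_1 + N_2 = 438.
Substituting N_2 = 438 - 0.354N_1 into the first: N_1(1 - 1.3·0.354) = 741 - 1.3·438.
So N_1* = 172/0.54 = 318, and then N_2* = 438 - 0.354·318 = 325.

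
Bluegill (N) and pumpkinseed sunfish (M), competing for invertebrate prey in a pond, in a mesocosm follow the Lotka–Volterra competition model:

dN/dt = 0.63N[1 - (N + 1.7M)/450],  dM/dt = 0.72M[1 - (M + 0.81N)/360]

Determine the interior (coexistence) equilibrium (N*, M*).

N* ≈ 430, M* ≈ 11.9

Setting both brackets to zero gives the nullclines N + 1.7M = 450 and 0.81N + M = 360.
Substituting M = 360 - 0.81N into the first: N(1 - 1.7·0.81) = 450 - 1.7·360.
So N* = -162/-0.377 = 430, and then M* = 360 - 0.81·430 = 11.9.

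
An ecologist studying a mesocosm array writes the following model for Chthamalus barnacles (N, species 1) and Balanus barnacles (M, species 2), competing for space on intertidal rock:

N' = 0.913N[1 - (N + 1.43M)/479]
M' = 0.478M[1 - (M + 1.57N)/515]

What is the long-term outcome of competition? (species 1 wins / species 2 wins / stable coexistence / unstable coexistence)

unstable coexistence (outcome depends on initial conditions)

Compare the nullcline intercepts: K1/α12 = 479/1.43 = 335 < K2 = 515; K2/α21 = 515/1.57 = 328 < K1 = 479.
Since both are reversed, neither can invade when rare; the interior point is a saddle.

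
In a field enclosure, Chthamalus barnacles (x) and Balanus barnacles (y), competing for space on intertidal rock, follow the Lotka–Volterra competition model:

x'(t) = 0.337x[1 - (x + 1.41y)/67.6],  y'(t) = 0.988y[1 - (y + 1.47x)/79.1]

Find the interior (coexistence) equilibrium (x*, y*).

x* ≈ 41, y* ≈ 18.9

Setting both brackets to zero gives the nullclines x + 1.41y = 67.6 and 1.47x + y = 79.1.
Substituting y = 79.1 - 1.47x into the first: x(1 - 1.41·1.47) = 67.6 - 1.41·79.1.
So x* = -43.9/-1.07 = 41, and then y* = 79.1 - 1.47·41 = 18.9.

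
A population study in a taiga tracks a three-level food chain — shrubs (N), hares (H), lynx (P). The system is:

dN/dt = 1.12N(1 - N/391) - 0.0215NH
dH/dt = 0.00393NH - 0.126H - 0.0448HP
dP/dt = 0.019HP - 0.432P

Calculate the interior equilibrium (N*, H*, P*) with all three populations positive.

N* ≈ 220, H* ≈ 22.7, P* ≈ 16.5

From dP/dt = 0: 0.019H* = 0.432, so H* = 22.7.
From dN/dt = 0: 1.12(1 - N*/391) = 0.0215·22.7, giving N* = 391·(1 - 0.436) = 220.
From dH/dt = 0: 0.00393·220 - 0.126 = 0.0448P*, so P* = 0.74/0.0448 = 16.5.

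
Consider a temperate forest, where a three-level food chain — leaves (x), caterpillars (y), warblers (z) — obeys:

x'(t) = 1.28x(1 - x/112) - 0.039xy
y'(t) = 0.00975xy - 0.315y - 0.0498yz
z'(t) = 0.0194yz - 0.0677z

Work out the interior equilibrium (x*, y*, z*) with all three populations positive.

From dz/dt = 0: 0.0194y* = 0.0677, so y* = 3.49.
From dx/dt = 0: 1.28(1 - x*/112) = 0.039·3.49, giving x* = 112·(1 - 0.106) = 100.
From dy/dt = 0: 0.00975·100 - 0.315 = 0.0498z*, so z* = 0.661/0.0498 = 13.3.

x* ≈ 100, y* ≈ 3.49, z* ≈ 13.3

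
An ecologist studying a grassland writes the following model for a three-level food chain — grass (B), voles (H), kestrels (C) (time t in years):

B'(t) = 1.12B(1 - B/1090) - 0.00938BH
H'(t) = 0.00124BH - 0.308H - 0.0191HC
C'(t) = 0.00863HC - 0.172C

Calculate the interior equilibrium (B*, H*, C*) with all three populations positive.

B* ≈ 908, H* ≈ 19.9, C* ≈ 42.8

From dC/dt = 0: 0.00863H* = 0.172, so H* = 19.9.
From dB/dt = 0: 1.12(1 - B*/1090) = 0.00938·19.9, giving B* = 1090·(1 - 0.167) = 908.
From dH/dt = 0: 0.00124·908 - 0.308 = 0.0191C*, so C* = 0.818/0.0191 = 42.8.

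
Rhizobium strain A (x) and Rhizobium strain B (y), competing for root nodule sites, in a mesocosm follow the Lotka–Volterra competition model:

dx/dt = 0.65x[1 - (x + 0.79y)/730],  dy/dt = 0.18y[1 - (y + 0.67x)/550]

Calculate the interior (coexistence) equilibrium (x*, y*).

x* ≈ 628, y* ≈ 129

Setting both brackets to zero gives the nullclines x + 0.79y = 730 and 0.67x + y = 550.
Substituting y = 550 - 0.67x into the first: x(1 - 0.79·0.67) = 730 - 0.79·550.
So x* = 296/0.471 = 628, and then y* = 550 - 0.67·628 = 129.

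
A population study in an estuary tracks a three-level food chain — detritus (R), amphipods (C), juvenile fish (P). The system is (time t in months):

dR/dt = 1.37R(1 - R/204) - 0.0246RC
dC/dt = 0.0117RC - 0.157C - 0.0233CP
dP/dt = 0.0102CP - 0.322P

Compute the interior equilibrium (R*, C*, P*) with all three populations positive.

From dP/dt = 0: 0.0102C* = 0.322, so C* = 31.6.
From dR/dt = 0: 1.37(1 - R*/204) = 0.0246·31.6, giving R* = 204·(1 - 0.567) = 88.4.
From dC/dt = 0: 0.0117·88.4 - 0.157 = 0.0233P*, so P* = 0.877/0.0233 = 37.6.

R* ≈ 88.4, C* ≈ 31.6, P* ≈ 37.6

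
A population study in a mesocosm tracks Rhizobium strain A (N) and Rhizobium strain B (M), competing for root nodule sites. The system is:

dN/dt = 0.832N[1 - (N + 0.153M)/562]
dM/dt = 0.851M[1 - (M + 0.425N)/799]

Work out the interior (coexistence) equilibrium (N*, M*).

Setting both brackets to zero gives the nullclines N + 0.153M = 562 and 0.425N + M = 799.
Substituting M = 799 - 0.425N into the first: N(1 - 0.153·0.425) = 562 - 0.153·799.
So N* = 440/0.935 = 470, and then M* = 799 - 0.425·470 = 599.

N* ≈ 470, M* ≈ 599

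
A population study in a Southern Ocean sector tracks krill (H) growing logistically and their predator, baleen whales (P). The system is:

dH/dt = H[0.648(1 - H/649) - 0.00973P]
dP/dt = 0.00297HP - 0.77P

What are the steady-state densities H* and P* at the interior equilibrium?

From dP/dt = 0 with P > 0: 0.00297H* = 0.77, so H* = 259.
Substitute into dH/dt = 0: 0.648(1 - 259/649) = 0.00973P*.
The bracket is 0.601, giving P* = 0.389/0.00973 = 40.

H* ≈ 259, P* ≈ 40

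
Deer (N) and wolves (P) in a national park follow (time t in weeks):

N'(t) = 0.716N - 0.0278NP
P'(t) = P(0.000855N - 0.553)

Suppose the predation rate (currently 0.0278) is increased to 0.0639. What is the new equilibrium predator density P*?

P* ≈ 11.2

At the interior fixed point, setting dN/dt = 0 with N > 0 fixes P* = (prey growth rate)/(NP coefficient) — independent of the other coefficients.
With the change, P* = 0.716/0.0639 = 11.2; it falls from 25.8.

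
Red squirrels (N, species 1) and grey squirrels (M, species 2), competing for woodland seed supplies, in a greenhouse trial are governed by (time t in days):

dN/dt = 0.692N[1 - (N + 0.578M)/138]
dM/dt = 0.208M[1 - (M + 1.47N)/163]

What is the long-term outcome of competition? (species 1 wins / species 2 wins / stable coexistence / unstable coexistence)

Compare the nullcline intercepts: K1/α12 = 138/0.578 = 239 > K2 = 163; K2/α21 = 163/1.47 = 111 < K1 = 138.
Since the inequalities point opposite ways, species 1 can invade but species 2 cannot.

species 1 excludes species 2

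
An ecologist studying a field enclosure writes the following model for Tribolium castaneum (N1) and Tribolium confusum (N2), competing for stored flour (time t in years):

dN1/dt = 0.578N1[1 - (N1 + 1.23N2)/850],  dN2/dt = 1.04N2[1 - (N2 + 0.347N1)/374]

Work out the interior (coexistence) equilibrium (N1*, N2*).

Setting both brackets to zero gives the nullclines N1 + 1.23N2 = 850 and 0.347N1 + N2 = 374.
Substituting N2 = 374 - 0.347N1 into the first: N1(1 - 1.23·0.347) = 850 - 1.23·374.
So N1* = 390/0.573 = 680, and then N2* = 374 - 0.347·680 = 138.

N1* ≈ 680, N2* ≈ 138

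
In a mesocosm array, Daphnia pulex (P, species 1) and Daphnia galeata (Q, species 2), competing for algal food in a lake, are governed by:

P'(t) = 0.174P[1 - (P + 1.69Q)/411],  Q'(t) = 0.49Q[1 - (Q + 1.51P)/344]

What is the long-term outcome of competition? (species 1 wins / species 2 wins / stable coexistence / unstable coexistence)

unstable coexistence (outcome depends on initial conditions)

Compare the nullcline intercepts: K1/α12 = 411/1.69 = 243 < K2 = 344; K2/α21 = 344/1.51 = 228 < K1 = 411.
Since both are reversed, neither can invade when rare; the interior point is a saddle.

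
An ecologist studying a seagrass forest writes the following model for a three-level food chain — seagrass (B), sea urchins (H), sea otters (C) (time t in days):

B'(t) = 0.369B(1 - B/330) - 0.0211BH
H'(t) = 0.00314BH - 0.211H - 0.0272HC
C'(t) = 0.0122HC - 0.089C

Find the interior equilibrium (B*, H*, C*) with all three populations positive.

From dC/dt = 0: 0.0122H* = 0.089, so H* = 7.3.
From dB/dt = 0: 0.369(1 - B*/330) = 0.0211·7.3, giving B* = 330·(1 - 0.417) = 192.
From dH/dt = 0: 0.00314·192 - 0.211 = 0.0272C*, so C* = 0.393/0.0272 = 14.4.

B* ≈ 192, H* ≈ 7.3, C* ≈ 14.4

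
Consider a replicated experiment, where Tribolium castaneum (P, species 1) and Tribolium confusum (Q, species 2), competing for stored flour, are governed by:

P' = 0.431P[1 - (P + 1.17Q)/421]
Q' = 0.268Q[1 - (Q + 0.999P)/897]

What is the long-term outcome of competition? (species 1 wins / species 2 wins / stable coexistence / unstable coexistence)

Compare the nullcline intercepts: K1/α12 = 421/1.17 = 360 < K2 = 897; K2/α21 = 897/0.999 = 898 > K1 = 421.
Since the inequalities point opposite ways, species 2 can invade but species 1 cannot.

species 2 excludes species 1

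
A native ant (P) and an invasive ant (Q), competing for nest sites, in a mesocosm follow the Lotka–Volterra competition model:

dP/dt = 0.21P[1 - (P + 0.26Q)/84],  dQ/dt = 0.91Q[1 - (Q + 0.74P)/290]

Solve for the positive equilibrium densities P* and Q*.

P* ≈ 10.6, Q* ≈ 282

Setting both brackets to zero gives the nullclines P + 0.26Q = 84 and 0.74P + Q = 290.
Substituting Q = 290 - 0.74P into the first: P(1 - 0.26·0.74) = 84 - 0.26·290.
So P* = 8.6/0.808 = 10.6, and then Q* = 290 - 0.74·10.6 = 282.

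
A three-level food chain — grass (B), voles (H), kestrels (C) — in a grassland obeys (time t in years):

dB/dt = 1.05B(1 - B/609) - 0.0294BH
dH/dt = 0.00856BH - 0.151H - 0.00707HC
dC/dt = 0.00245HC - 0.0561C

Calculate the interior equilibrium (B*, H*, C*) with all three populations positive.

B* ≈ 219, H* ≈ 22.9, C* ≈ 243

From dC/dt = 0: 0.00245H* = 0.0561, so H* = 22.9.
From dB/dt = 0: 1.05(1 - B*/609) = 0.0294·22.9, giving B* = 609·(1 - 0.641) = 219.
From dH/dt = 0: 0.00856·219 - 0.151 = 0.00707C*, so C* = 1.72/0.00707 = 243.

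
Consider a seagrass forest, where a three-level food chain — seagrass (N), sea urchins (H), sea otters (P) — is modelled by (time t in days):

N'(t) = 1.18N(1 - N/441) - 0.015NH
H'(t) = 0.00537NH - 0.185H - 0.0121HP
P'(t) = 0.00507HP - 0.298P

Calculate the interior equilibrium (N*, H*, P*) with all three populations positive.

From dP/dt = 0: 0.00507H* = 0.298, so H* = 58.8.
From dN/dt = 0: 1.18(1 - N*/441) = 0.015·58.8, giving N* = 441·(1 - 0.747) = 111.
From dH/dt = 0: 0.00537·111 - 0.185 = 0.0121P*, so P* = 0.414/0.0121 = 34.2.

N* ≈ 111, H* ≈ 58.8, P* ≈ 34.2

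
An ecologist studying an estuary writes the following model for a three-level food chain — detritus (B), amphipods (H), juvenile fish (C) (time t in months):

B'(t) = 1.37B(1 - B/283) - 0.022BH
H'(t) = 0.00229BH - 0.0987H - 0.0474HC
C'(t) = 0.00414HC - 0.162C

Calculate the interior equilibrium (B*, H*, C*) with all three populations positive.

B* ≈ 105, H* ≈ 39.1, C* ≈ 3

From dC/dt = 0: 0.00414H* = 0.162, so H* = 39.1.
From dB/dt = 0: 1.37(1 - B*/283) = 0.022·39.1, giving B* = 283·(1 - 0.628) = 105.
From dH/dt = 0: 0.00229·105 - 0.0987 = 0.0474C*, so C* = 0.142/0.0474 = 3.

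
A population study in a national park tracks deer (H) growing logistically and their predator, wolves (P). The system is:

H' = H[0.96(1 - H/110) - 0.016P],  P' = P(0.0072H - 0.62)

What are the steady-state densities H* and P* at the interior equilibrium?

H* ≈ 86.1, P* ≈ 13

From dP/dt = 0 with P > 0: 0.0072H* = 0.62, so H* = 86.1.
Substitute into dH/dt = 0: 0.96(1 - 86.1/110) = 0.016P*.
The bracket is 0.217, giving P* = 0.208/0.016 = 13.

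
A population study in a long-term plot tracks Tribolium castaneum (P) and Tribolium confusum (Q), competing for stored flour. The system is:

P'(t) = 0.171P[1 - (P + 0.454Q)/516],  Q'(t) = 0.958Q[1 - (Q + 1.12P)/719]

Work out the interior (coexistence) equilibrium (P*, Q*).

P* ≈ 386, Q* ≈ 287

Setting both brackets to zero gives the nullclines P + 0.454Q = 516 and 1.12P + Q = 719.
Substituting Q = 719 - 1.12P into the first: P(1 - 0.454·1.12) = 516 - 0.454·719.
So P* = 190/0.492 = 386, and then Q* = 719 - 1.12·386 = 287.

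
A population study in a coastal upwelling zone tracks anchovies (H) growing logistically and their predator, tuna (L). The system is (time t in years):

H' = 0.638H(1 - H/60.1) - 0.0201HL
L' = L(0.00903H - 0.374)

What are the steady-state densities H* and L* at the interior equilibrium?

H* ≈ 41.4, L* ≈ 9.87

From dL/dt = 0 with L > 0: 0.00903H* = 0.374, so H* = 41.4.
Substitute into dH/dt = 0: 0.638(1 - 41.4/60.1) = 0.0201L*.
The bracket is 0.311, giving L* = 0.198/0.0201 = 9.87.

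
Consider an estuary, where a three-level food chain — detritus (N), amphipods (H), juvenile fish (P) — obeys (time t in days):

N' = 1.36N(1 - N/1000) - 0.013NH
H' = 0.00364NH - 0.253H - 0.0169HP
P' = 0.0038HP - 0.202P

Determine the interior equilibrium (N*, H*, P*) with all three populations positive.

N* ≈ 492, H* ≈ 53.2, P* ≈ 91

From dP/dt = 0: 0.0038H* = 0.202, so H* = 53.2.
From dN/dt = 0: 1.36(1 - N*/1000) = 0.013·53.2, giving N* = 1000·(1 - 0.508) = 492.
From dH/dt = 0: 0.00364·492 - 0.253 = 0.0169P*, so P* = 1.54/0.0169 = 91.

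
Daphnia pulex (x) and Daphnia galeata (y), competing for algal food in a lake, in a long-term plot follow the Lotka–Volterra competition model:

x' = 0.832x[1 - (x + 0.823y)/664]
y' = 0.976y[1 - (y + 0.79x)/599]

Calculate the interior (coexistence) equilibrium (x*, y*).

x* ≈ 489, y* ≈ 213

Setting both brackets to zero gives the nullclines x + 0.823y = 664 and 0.79x + y = 599.
Substituting y = 599 - 0.79x into the first: x(1 - 0.823·0.79) = 664 - 0.823·599.
So x* = 171/0.35 = 489, and then y* = 599 - 0.79·489 = 213.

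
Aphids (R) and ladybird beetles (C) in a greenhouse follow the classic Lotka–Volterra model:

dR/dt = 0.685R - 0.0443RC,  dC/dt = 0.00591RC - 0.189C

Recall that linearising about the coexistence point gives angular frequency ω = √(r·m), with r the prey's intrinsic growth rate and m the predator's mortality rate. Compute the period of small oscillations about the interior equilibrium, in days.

Here r = 0.685 and m = 0.189, so r·m = 0.129.
ω = √0.129 = 0.36 per day, hence T = 2π/ω ≈ 17.5 days.

T ≈ 17.5 days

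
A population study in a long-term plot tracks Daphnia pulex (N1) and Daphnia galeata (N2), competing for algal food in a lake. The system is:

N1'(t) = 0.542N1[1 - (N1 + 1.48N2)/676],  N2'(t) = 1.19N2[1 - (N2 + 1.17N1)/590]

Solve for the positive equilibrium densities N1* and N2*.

Setting both brackets to zero gives the nullclines N1 + 1.48N2 = 676 and 1.17N1 + N2 = 590.
Substituting N2 = 590 - 1.17N1 into the first: N1(1 - 1.48·1.17) = 676 - 1.48·590.
So N1* = -197/-0.732 = 270, and then N2* = 590 - 1.17·270 = 275.

N1* ≈ 270, N2* ≈ 275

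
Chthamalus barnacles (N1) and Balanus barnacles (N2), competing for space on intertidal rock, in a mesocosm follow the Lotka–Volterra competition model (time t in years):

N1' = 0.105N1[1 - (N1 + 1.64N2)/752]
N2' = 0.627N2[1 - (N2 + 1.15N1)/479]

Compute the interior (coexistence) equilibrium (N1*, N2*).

N1* ≈ 37.9, N2* ≈ 435

Setting both brackets to zero gives the nullclines N1 + 1.64N2 = 752 and 1.15N1 + N2 = 479.
Substituting N2 = 479 - 1.15N1 into the first: N1(1 - 1.64·1.15) = 752 - 1.64·479.
So N1* = -33.6/-0.886 = 37.9, and then N2* = 479 - 1.15·37.9 = 435.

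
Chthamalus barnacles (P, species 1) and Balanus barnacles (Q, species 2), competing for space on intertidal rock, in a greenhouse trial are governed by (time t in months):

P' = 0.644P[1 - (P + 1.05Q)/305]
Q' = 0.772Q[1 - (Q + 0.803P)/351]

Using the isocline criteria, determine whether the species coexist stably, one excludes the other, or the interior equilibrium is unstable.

species 2 excludes species 1

Compare the nullcline intercepts: K1/α12 = 305/1.05 = 290 < K2 = 351; K2/α21 = 351/0.803 = 437 > K1 = 305.
Since the inequalities point opposite ways, species 2 can invade but species 1 cannot.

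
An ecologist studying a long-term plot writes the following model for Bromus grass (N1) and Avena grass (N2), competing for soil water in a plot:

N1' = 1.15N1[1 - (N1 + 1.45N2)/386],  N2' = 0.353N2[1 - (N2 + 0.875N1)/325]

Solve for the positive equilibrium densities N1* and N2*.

Setting both brackets to zero gives the nullclines N1 + 1.45N2 = 386 and 0.875N1 + N2 = 325.
Substituting N2 = 325 - 0.875N1 into the first: N1(1 - 1.45·0.875) = 386 - 1.45·325.
So N1* = -85.2/-0.269 = 317, and then N2* = 325 - 0.875·317 = 47.4.

N1* ≈ 317, N2* ≈ 47.4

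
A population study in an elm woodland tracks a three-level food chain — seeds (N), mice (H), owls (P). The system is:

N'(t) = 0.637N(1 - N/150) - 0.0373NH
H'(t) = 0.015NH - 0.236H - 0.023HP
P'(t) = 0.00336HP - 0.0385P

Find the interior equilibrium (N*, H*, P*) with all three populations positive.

From dP/dt = 0: 0.00336H* = 0.0385, so H* = 11.5.
From dN/dt = 0: 0.637(1 - N*/150) = 0.0373·11.5, giving N* = 150·(1 - 0.671) = 49.4.
From dH/dt = 0: 0.015·49.4 - 0.236 = 0.023P*, so P* = 0.504/0.023 = 21.9.

N* ≈ 49.4, H* ≈ 11.5, P* ≈ 21.9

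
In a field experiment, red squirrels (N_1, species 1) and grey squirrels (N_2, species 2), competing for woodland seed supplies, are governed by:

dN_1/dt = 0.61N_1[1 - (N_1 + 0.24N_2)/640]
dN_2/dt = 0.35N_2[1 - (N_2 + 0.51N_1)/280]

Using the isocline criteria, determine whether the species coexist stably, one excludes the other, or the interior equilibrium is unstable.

Compare the nullcline intercepts: K1/α12 = 640/0.24 = 2670 > K2 = 280; K2/α21 = 280/0.51 = 549 < K1 = 640.
Since the inequalities point opposite ways, species 1 can invade but species 2 cannot.

species 1 excludes species 2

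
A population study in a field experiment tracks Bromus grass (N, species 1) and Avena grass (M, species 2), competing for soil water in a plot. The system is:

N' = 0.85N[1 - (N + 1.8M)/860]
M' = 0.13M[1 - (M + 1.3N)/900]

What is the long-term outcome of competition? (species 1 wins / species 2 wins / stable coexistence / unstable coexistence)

Compare the nullcline intercepts: K1/α12 = 860/1.8 = 478 < K2 = 900; K2/α21 = 900/1.3 = 692 < K1 = 860.
Since both are reversed, neither can invade when rare; the interior point is a saddle.

unstable coexistence (outcome depends on initial conditions)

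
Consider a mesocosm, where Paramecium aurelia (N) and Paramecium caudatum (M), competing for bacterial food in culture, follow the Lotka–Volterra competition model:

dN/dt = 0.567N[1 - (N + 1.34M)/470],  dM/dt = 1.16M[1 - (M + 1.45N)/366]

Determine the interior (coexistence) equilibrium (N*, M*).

Setting both brackets to zero gives the nullclines N + 1.34M = 470 and 1.45N + M = 366.
Substituting M = 366 - 1.45N into the first: N(1 - 1.34·1.45) = 470 - 1.34·366.
So N* = -20.4/-0.943 = 21.7, and then M* = 366 - 1.45·21.7 = 335.

N* ≈ 21.7, M* ≈ 335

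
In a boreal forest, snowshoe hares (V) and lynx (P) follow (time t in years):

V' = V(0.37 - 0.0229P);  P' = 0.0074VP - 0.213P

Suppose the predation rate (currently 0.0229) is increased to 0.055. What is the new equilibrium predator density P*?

P* ≈ 6.73

At the interior fixed point, setting dV/dt = 0 with V > 0 fixes P* = (prey growth rate)/(VP coefficient) — independent of the other coefficients.
With the change, P* = 0.37/0.055 = 6.73; it falls from 16.2.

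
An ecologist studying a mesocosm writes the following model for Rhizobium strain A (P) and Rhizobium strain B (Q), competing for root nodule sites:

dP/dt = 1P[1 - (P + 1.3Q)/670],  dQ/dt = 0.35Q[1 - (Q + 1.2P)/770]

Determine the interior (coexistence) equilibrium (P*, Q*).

P* ≈ 591, Q* ≈ 60.7

Setting both brackets to zero gives the nullclines P + 1.3Q = 670 and 1.2P + Q = 770.
Substituting Q = 770 - 1.2P into the first: P(1 - 1.3·1.2) = 670 - 1.3·770.
So P* = -331/-0.56 = 591, and then Q* = 770 - 1.2·591 = 60.7.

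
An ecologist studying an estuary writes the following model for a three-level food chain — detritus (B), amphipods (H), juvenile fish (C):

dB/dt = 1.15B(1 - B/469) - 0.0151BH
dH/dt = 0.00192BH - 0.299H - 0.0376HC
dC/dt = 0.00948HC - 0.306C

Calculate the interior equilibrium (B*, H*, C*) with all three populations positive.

From dC/dt = 0: 0.00948H* = 0.306, so H* = 32.3.
From dB/dt = 0: 1.15(1 - B*/469) = 0.0151·32.3, giving B* = 469·(1 - 0.424) = 270.
From dH/dt = 0: 0.00192·270 - 0.299 = 0.0376C*, so C* = 0.22/0.0376 = 5.85.

B* ≈ 270, H* ≈ 32.3, C* ≈ 5.85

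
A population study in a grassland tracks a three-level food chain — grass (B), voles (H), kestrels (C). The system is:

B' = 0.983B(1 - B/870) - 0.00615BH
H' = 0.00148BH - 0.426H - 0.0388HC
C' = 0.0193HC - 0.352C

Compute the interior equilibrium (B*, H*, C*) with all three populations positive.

B* ≈ 771, H* ≈ 18.2, C* ≈ 18.4

From dC/dt = 0: 0.0193H* = 0.352, so H* = 18.2.
From dB/dt = 0: 0.983(1 - B*/870) = 0.00615·18.2, giving B* = 870·(1 - 0.114) = 771.
From dH/dt = 0: 0.00148·771 - 0.426 = 0.0388C*, so C* = 0.715/0.0388 = 18.4.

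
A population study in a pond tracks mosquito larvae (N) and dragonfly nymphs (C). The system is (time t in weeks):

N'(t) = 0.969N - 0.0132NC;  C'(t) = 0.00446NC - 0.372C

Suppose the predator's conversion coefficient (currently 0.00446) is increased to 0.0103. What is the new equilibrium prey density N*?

N* ≈ 36.1

At the interior fixed point, setting dC/dt = 0 with C > 0 fixes N* = (predator death rate)/(NC coefficient) — independent of the other coefficients.
With the change, N* = 0.372/0.0103 = 36.1; it falls from 83.4.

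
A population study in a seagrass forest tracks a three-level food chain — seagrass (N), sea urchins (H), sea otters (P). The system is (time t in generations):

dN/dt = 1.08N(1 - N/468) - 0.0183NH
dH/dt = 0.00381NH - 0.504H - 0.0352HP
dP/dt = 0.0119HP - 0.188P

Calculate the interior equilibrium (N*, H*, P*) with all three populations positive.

From dP/dt = 0: 0.0119H* = 0.188, so H* = 15.8.
From dN/dt = 0: 1.08(1 - N*/468) = 0.0183·15.8, giving N* = 468·(1 - 0.268) = 343.
From dH/dt = 0: 0.00381·343 - 0.504 = 0.0352P*, so P* = 0.802/0.0352 = 22.8.

N* ≈ 343, H* ≈ 15.8, P* ≈ 22.8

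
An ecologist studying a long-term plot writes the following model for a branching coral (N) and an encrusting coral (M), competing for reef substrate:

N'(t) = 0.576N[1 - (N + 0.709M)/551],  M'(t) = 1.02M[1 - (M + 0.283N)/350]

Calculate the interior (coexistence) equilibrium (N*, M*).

Setting both brackets to zero gives the nullclines N + 0.709M = 551 and 0.283N + M = 350.
Substituting M = 350 - 0.283N into the first: N(1 - 0.709·0.283) = 551 - 0.709·350.
So N* = 303/0.799 = 379, and then M* = 350 - 0.283·379 = 243.

N* ≈ 379, M* ≈ 243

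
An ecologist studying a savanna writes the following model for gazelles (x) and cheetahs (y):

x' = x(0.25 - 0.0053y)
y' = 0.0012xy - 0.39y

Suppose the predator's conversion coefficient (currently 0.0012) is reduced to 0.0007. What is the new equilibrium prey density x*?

x* ≈ 557

At the interior fixed point, setting dy/dt = 0 with y > 0 fixes x* = (predator death rate)/(xy coefficient) — independent of the other coefficients.
With the change, x* = 0.39/0.0007 = 557; it rises from 325.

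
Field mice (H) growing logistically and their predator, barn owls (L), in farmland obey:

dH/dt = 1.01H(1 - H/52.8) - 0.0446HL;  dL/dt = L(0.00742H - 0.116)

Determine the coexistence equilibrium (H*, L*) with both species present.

H* ≈ 15.6, L* ≈ 15.9

From dL/dt = 0 with L > 0: 0.00742H* = 0.116, so H* = 15.6.
Substitute into dH/dt = 0: 1.01(1 - 15.6/52.8) = 0.0446L*.
The bracket is 0.704, giving L* = 0.711/0.0446 = 15.9.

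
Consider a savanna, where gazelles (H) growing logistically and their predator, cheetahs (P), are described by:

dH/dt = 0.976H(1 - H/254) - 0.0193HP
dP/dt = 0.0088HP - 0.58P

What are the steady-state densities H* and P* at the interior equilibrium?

H* ≈ 65.9, P* ≈ 37.4

From dP/dt = 0 with P > 0: 0.0088H* = 0.58, so H* = 65.9.
Substitute into dH/dt = 0: 0.976(1 - 65.9/254) = 0.0193P*.
The bracket is 0.741, giving P* = 0.723/0.0193 = 37.4.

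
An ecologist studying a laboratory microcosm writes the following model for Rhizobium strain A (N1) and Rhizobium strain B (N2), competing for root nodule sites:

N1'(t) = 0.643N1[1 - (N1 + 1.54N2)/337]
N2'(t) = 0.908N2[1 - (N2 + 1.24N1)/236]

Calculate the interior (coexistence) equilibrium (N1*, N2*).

N1* ≈ 29.1, N2* ≈ 200

Setting both brackets to zero gives the nullclines N1 + 1.54N2 = 337 and 1.24N1 + N2 = 236.
Substituting N2 = 236 - 1.24N1 into the first: N1(1 - 1.54·1.24) = 337 - 1.54·236.
So N1* = -26.4/-0.91 = 29.1, and then N2* = 236 - 1.24·29.1 = 200.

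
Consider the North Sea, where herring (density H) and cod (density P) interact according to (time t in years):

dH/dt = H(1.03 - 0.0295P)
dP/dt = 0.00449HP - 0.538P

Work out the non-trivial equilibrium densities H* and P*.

H* ≈ 120, P* ≈ 34.9

Set dP/dt = 0 with P > 0: 0.00449H - 0.538 = 0, so H* = 0.538/0.00449 = 120.
Set dH/dt = 0 with H > 0: 1.03 - 0.0295P = 0, so P* = 1.03/0.0295 = 34.9.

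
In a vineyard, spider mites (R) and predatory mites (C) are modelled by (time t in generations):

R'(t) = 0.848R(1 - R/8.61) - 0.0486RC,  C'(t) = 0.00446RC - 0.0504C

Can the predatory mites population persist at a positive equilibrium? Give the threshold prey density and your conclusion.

Threshold R = 11.3; K < 11.3, so no, the predator goes extinct.

The predator equation gives dC/dt > 0 only when R > 0.0504/0.00446 = 11.3.
Without the predator, R → K = 8.61. Since 8.61 < 11.3, the predator cannot invade.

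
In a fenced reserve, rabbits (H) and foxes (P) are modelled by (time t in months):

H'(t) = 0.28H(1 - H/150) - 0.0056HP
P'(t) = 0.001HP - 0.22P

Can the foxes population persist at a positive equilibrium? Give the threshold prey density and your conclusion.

Threshold H = 220; K < 220, so no, the predator goes extinct.

The predator equation gives dP/dt > 0 only when H > 0.22/0.001 = 220.
Without the predator, H → K = 150. Since 150 < 220, the predator cannot invade.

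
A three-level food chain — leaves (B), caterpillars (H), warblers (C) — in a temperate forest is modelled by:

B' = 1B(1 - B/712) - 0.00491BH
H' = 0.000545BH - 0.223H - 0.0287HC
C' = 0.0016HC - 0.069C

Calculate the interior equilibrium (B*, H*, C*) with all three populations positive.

From dC/dt = 0: 0.0016H* = 0.069, so H* = 43.1.
From dB/dt = 0: 1(1 - B*/712) = 0.00491·43.1, giving B* = 712·(1 - 0.212) = 561.
From dH/dt = 0: 0.000545·561 - 0.223 = 0.0287C*, so C* = 0.0829/0.0287 = 2.89.

B* ≈ 561, H* ≈ 43.1, C* ≈ 2.89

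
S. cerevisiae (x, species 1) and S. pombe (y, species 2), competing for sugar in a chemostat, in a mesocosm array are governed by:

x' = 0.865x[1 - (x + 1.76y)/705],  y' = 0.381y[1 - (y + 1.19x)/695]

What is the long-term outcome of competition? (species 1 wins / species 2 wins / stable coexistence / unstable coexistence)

Compare the nullcline intercepts: K1/α12 = 705/1.76 = 401 < K2 = 695; K2/α21 = 695/1.19 = 584 < K1 = 705.
Since both are reversed, neither can invade when rare; the interior point is a saddle.

unstable coexistence (outcome depends on initial conditions)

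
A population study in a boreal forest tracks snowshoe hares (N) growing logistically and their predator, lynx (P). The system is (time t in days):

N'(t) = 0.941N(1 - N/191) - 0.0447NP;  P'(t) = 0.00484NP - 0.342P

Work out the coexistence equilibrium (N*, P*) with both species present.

From dP/dt = 0 with P > 0: 0.00484N* = 0.342, so N* = 70.7.
Substitute into dN/dt = 0: 0.941(1 - 70.7/191) = 0.0447P*.
The bracket is 0.63, giving P* = 0.593/0.0447 = 13.3.

N* ≈ 70.7, P* ≈ 13.3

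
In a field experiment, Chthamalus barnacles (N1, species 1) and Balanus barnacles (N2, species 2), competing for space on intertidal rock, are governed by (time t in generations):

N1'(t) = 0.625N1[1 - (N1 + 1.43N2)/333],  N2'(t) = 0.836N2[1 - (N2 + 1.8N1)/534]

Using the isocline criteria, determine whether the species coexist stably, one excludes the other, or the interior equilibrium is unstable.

unstable coexistence (outcome depends on initial conditions)

Compare the nullcline intercepts: K1/α12 = 333/1.43 = 233 < K2 = 534; K2/α21 = 534/1.8 = 297 < K1 = 333.
Since both are reversed, neither can invade when rare; the interior point is a saddle.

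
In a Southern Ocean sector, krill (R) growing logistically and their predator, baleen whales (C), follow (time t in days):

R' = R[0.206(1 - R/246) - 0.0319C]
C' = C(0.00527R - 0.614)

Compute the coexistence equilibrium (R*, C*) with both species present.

From dC/dt = 0 with C > 0: 0.00527R* = 0.614, so R* = 117.
Substitute into dR/dt = 0: 0.206(1 - 117/246) = 0.0319C*.
The bracket is 0.526, giving C* = 0.108/0.0319 = 3.4.

R* ≈ 117, C* ≈ 3.4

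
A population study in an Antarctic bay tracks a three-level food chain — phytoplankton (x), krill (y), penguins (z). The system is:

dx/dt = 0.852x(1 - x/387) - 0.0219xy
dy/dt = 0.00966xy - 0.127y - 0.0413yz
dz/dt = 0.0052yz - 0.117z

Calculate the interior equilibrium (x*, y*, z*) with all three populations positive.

From dz/dt = 0: 0.0052y* = 0.117, so y* = 22.5.
From dx/dt = 0: 0.852(1 - x*/387) = 0.0219·22.5, giving x* = 387·(1 - 0.578) = 163.
From dy/dt = 0: 0.00966·163 - 0.127 = 0.0413z*, so z* = 1.45/0.0413 = 35.1.

x* ≈ 163, y* ≈ 22.5, z* ≈ 35.1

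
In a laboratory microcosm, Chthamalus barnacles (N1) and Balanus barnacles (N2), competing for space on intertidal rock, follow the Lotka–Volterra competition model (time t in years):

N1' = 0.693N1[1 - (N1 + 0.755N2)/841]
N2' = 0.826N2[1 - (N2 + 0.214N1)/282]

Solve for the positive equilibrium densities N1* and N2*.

N1* ≈ 749, N2* ≈ 122

Setting both brackets to zero gives the nullclines N1 + 0.755N2 = 841 and 0.214N1 + N2 = 282.
Substituting N2 = 282 - 0.214N1 into the first: N1(1 - 0.755·0.214) = 841 - 0.755·282.
So N1* = 628/0.838 = 749, and then N2* = 282 - 0.214·749 = 122.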